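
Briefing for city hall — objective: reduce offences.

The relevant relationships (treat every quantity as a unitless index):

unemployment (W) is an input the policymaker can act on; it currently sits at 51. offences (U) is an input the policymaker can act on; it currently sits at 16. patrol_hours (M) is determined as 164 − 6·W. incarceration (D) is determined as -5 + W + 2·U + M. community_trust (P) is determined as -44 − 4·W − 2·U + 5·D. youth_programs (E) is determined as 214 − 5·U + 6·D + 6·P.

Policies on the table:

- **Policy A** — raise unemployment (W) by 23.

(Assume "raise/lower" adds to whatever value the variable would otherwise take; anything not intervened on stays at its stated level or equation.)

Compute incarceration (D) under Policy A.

-179

Policy A (W + 23):
  W = 51 + 23 = 74
  U = 16
  M = 164 − 6·74 = -280
  D = -5 + 74 + 2·16 + (-280) = -179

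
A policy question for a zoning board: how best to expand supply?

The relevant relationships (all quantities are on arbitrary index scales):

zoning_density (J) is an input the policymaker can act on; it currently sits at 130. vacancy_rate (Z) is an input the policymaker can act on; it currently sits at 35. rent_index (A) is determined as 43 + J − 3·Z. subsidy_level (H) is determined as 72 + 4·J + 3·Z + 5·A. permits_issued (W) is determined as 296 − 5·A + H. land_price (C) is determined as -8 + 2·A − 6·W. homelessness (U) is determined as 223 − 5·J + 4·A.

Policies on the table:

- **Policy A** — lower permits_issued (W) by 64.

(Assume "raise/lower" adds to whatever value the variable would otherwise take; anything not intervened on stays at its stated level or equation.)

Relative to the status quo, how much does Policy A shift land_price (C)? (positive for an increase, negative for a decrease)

384

Baseline:
  J = 130
  Z = 35
  A = 43 + 130 − 3·35 = 68
  H = 72 + 4·130 + 3·35 + 5·68 = 1037
  W = 296 − 5·68 + 1037 = 993
  C = -8 + 2·68 − 6·993 = -5830
Policy A (W − 64):
  J = 130
  Z = 35
  A = 43 + 130 − 3·35 = 68
  H = 72 + 4·130 + 3·35 + 5·68 = 1037
  W = 296 − 5·68 + 1037 (−64 from intervention) = 929
  C = -8 + 2·68 − 6·929 = -5446
Change in C: -5446 − (-5830) = 384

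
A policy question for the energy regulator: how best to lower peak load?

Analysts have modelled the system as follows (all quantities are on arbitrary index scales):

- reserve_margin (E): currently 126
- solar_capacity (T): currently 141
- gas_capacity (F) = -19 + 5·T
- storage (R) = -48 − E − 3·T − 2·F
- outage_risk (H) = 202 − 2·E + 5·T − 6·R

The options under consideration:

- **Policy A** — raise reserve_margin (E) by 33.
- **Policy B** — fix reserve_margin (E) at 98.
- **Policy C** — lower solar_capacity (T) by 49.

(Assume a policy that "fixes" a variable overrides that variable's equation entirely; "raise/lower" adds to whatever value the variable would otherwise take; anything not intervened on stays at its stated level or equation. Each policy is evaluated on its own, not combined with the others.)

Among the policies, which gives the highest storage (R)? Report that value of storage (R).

-1332

Policy A (E + 33):
  E = 126 + 33 = 159
  T = 141
  F = -19 + 5·141 = 686
  R = -48 − 159 − 3·141 − 2·686 = -2002
Policy B (E := 98):
  E = 98
  T = 141
  F = -19 + 5·141 = 686
  R = -48 − 98 − 3·141 − 2·686 = -1941
Policy C (T − 49):
  E = 126
  T = 141 − 49 = 92
  F = -19 + 5·92 = 441
  R = -48 − 126 − 3·92 − 2·441 = -1332
Comparing — Policy A: R=-2002, Policy B: R=-1941, Policy C: R=-1332. Highest is -1332 (Policy C).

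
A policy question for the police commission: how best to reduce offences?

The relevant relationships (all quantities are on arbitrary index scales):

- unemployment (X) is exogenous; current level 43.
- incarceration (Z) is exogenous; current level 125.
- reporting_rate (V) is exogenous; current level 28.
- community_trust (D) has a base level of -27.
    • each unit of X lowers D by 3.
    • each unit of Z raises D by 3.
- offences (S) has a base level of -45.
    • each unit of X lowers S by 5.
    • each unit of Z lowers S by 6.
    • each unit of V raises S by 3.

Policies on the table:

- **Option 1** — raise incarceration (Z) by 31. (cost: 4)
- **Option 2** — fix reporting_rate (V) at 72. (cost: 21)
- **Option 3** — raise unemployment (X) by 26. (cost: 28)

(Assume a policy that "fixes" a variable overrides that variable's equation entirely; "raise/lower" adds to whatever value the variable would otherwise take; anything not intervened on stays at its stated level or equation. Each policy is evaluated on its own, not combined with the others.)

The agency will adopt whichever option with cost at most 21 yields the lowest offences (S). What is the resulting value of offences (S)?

-1112

Option 1 (Z + 31):
  X = 43
  Z = 125 + 31 = 156
  V = 28
  S = -45 − 5·43 − 6·156 + 3·28 = -1112
Option 2 (V := 72):
  X = 43
  Z = 125
  V = 72
  S = -45 − 5·43 − 6·125 + 3·72 = -794
Comparing — Option 1: S=-1112, Option 2: S=-794. Lowest is -1112 (Option 1).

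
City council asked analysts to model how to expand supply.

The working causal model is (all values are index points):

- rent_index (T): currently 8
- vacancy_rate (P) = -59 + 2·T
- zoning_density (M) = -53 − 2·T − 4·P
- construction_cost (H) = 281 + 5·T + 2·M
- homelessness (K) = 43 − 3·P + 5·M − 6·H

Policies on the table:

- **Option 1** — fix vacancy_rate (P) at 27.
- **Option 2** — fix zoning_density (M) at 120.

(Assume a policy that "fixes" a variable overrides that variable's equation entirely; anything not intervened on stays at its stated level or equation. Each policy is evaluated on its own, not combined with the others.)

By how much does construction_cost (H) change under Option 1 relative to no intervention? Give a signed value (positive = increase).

Baseline:
  T = 8
  P = -59 + 2·8 = -43
  M = -53 − 2·8 − 4·(-43) = 103
  H = 281 + 5·8 + 2·103 = 527
Option 1 (P := 27):
  T = 8
  P = 27
  M = -53 − 2·8 − 4·27 = -177
  H = 281 + 5·8 + 2·(-177) = -33
Change in H: -33 − 527 = -560

-560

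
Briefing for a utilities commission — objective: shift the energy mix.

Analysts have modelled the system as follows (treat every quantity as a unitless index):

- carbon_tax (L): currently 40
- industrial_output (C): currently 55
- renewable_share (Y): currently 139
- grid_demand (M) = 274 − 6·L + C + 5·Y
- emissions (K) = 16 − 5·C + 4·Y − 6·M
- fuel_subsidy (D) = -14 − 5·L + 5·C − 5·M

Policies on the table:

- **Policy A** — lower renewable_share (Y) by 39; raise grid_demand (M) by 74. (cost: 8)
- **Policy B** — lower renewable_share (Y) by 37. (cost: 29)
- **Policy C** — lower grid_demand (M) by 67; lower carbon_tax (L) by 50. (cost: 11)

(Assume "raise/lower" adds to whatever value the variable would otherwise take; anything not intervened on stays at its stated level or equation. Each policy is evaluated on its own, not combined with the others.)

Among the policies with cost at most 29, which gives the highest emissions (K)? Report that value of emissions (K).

-3445

Policy A (Y − 39, M + 74):
  L = 40
  C = 55
  Y = 139 − 39 = 100
  M = 274 − 6·40 + 55 + 5·100 (+74 from intervention) = 663
  K = 16 − 5·55 + 4·100 − 6·663 = -3837
Policy B (Y − 37):
  L = 40
  C = 55
  Y = 139 − 37 = 102
  M = 274 − 6·40 + 55 + 5·102 = 599
  K = 16 − 5·55 + 4·102 − 6·599 = -3445
Policy C (M − 67, L − 50):
  L = 40 − 50 = -10
  C = 55
  Y = 139
  M = 274 − 6·(-10) + 55 + 5·139 (−67 from intervention) = 1017
  K = 16 − 5·55 + 4·139 − 6·1017 = -5805
Comparing — Policy A: K=-3837, Policy B: K=-3445, Policy C: K=-5805. Highest is -3445 (Policy B).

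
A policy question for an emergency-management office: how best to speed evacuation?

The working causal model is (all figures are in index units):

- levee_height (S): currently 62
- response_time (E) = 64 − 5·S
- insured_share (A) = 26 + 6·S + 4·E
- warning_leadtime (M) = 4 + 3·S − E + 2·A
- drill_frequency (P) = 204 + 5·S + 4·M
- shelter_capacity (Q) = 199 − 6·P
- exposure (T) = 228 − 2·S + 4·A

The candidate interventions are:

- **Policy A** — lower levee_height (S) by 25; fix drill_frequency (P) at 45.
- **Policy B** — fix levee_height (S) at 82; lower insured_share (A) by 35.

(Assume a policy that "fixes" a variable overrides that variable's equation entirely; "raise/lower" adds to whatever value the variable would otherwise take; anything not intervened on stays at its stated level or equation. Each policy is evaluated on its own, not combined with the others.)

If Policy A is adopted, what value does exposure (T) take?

-790

Policy A (S − 25, P := 45):
  S = 62 − 25 = 37
  E = 64 − 5·37 = -121
  A = 26 + 6·37 + 4·(-121) = -236
  T = 228 − 2·37 + 4·(-236) = -790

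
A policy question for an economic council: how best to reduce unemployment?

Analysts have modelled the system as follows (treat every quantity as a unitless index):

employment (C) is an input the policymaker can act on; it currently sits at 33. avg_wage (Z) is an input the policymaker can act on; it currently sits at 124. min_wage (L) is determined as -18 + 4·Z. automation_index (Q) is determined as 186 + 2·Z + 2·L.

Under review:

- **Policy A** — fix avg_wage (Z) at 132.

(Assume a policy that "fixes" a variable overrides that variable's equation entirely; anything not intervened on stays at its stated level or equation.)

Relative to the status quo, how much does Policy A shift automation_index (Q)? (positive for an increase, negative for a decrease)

80

Baseline:
  Z = 124
  L = -18 + 4·124 = 478
  Q = 186 + 2·124 + 2·478 = 1390
Policy A (Z := 132):
  Z = 132
  L = -18 + 4·132 = 510
  Q = 186 + 2·132 + 2·510 = 1470
Change in Q: 1470 − 1390 = 80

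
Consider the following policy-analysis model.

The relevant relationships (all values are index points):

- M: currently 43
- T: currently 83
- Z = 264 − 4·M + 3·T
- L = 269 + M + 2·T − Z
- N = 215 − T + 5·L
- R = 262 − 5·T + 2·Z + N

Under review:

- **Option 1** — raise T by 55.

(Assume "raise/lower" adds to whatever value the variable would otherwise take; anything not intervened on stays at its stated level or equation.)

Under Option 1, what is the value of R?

Option 1 (T + 55):
  M = 43
  T = 83 + 55 = 138
  Z = 264 − 4·43 + 3·138 = 506
  L = 269 + 43 + 2·138 − 506 = 82
  N = 215 − 138 + 5·82 = 487
  R = 262 − 5·138 + 2·506 + 487 = 1071

1071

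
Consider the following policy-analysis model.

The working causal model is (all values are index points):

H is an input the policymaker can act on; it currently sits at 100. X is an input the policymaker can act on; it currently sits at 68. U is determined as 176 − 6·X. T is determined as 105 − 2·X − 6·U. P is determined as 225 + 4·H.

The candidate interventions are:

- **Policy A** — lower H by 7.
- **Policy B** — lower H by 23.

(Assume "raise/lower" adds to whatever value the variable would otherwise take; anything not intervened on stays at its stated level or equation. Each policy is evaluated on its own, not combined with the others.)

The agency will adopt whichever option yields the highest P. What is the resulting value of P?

597

Policy A (H − 7):
  H = 100 − 7 = 93
  P = 225 + 4·93 = 597
Policy B (H − 23):
  H = 100 − 23 = 77
  P = 225 + 4·77 = 533
Comparing — Policy A: P=597, Policy B: P=533. Highest is 597 (Policy A).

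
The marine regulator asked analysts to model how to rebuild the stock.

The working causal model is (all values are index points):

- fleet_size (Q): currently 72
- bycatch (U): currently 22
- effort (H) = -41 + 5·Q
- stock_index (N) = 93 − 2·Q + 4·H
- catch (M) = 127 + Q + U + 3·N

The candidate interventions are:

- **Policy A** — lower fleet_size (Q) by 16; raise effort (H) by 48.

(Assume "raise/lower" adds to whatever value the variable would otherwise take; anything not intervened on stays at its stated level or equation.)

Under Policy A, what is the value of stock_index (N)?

1129

Policy A (Q − 16, H + 48):
  Q = 72 − 16 = 56
  H = -41 + 5·56 (+48 from intervention) = 287
  N = 93 − 2·56 + 4·287 = 1129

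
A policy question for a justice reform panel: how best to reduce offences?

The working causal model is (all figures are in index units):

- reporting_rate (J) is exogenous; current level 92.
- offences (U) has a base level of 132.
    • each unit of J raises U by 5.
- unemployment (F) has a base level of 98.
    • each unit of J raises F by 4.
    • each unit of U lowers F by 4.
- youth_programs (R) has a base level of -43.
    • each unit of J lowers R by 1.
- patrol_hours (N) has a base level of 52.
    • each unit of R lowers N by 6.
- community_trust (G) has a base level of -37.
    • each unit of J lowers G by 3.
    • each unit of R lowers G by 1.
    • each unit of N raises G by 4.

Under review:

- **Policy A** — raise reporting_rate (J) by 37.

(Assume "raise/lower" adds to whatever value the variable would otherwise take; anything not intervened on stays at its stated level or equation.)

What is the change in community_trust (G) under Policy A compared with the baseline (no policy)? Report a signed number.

814

Baseline:
  J = 92
  R = -43 − 92 = -135
  N = 52 − 6·(-135) = 862
  G = -37 − 3·92 − (-135) + 4·862 = 3270
Policy A (J + 37):
  J = 92 + 37 = 129
  R = -43 − 129 = -172
  N = 52 − 6·(-172) = 1084
  G = -37 − 3·129 − (-172) + 4·1084 = 4084
Change in G: 4084 − 3270 = 814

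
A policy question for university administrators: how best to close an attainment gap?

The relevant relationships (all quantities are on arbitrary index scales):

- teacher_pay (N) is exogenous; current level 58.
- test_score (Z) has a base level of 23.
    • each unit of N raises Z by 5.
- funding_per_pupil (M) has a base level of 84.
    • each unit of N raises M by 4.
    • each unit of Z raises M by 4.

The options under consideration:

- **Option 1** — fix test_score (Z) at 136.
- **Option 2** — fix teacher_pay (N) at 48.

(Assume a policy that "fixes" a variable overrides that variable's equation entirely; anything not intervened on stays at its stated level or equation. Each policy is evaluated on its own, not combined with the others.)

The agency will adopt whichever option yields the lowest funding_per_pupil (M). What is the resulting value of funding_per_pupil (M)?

Option 1 (Z := 136):
  N = 58
  Z = 136
  M = 84 + 4·58 + 4·136 = 860
Option 2 (N := 48):
  N = 48
  Z = 23 + 5·48 = 263
  M = 84 + 4·48 + 4·263 = 1328
Comparing — Option 1: M=860, Option 2: M=1328. Lowest is 860 (Option 1).

860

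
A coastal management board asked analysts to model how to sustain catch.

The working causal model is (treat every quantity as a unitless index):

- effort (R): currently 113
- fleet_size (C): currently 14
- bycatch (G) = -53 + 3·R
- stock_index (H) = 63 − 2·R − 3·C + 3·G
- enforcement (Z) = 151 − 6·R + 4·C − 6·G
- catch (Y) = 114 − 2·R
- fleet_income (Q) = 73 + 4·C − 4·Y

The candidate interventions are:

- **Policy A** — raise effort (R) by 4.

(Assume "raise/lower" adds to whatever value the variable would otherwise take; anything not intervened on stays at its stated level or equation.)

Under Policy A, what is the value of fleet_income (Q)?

609

Policy A (R + 4):
  R = 113 + 4 = 117
  C = 14
  Y = 114 − 2·117 = -120
  Q = 73 + 4·14 − 4·(-120) = 609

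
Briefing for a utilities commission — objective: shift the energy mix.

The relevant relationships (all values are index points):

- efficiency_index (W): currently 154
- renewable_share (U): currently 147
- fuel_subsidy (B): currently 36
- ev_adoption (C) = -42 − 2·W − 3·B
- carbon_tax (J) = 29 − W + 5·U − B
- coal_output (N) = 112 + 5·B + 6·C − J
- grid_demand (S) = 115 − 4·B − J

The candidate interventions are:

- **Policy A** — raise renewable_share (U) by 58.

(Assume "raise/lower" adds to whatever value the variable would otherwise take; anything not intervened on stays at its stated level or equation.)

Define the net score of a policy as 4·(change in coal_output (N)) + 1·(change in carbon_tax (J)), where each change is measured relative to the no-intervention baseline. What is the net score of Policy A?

Baseline:
  W = 154
  U = 147
  B = 36
  C = -42 − 2·154 − 3·36 = -458
  J = 29 − 154 + 5·147 − 36 = 574
  N = 112 + 5·36 + 6·(-458) − 574 = -3030
Policy A (U + 58):
  W = 154
  U = 147 + 58 = 205
  B = 36
  C = -42 − 2·154 − 3·36 = -458
  J = 29 − 154 + 5·205 − 36 = 864
  N = 112 + 5·36 + 6·(-458) − 864 = -3320
ΔN = -3320 − (-3030) = -290; ΔJ = 864 − 574 = 290
Score = 4·(-290) + 1·290 = -870

-870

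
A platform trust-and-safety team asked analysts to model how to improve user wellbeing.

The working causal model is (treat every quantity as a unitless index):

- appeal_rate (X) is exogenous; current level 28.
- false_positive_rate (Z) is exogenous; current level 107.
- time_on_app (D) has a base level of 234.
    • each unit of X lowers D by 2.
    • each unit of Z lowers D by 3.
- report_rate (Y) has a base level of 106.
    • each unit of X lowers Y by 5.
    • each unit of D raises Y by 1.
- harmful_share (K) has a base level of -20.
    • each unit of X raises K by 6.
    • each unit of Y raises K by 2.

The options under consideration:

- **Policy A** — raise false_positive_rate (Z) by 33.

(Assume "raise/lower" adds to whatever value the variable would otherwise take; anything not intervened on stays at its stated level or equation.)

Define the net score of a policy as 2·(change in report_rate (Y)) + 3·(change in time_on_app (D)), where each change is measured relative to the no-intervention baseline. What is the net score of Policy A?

Baseline:
  X = 28
  Z = 107
  D = 234 − 2·28 − 3·107 = -143
  Y = 106 − 5·28 + (-143) = -177
Policy A (Z + 33):
  X = 28
  Z = 107 + 33 = 140
  D = 234 − 2·28 − 3·140 = -242
  Y = 106 − 5·28 + (-242) = -276
ΔY = -276 − (-177) = -99; ΔD = -242 − (-143) = -99
Score = 2·(-99) + 3·(-99) = -495

-495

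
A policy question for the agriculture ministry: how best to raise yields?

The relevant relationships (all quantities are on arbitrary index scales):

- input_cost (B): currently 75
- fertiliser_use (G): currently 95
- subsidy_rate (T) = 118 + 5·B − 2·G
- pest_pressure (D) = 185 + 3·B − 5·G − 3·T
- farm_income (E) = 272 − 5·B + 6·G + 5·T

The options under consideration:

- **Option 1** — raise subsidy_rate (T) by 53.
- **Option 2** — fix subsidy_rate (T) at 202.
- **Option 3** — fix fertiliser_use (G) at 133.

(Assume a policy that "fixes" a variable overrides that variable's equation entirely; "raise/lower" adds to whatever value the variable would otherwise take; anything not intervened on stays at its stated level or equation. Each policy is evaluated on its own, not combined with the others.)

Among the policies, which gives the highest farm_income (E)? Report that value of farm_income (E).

2247

Option 1 (T + 53):
  B = 75
  G = 95
  T = 118 + 5·75 − 2·95 (+53 from intervention) = 356
  E = 272 − 5·75 + 6·95 + 5·356 = 2247
Option 2 (T := 202):
  B = 75
  G = 95
  T = 202
  E = 272 − 5·75 + 6·95 + 5·202 = 1477
Option 3 (G := 133):
  B = 75
  G = 133
  T = 118 + 5·75 − 2·133 = 227
  E = 272 − 5·75 + 6·133 + 5·227 = 1830
Comparing — Option 1: E=2247, Option 2: E=1477, Option 3: E=1830. Highest is 2247 (Option 1).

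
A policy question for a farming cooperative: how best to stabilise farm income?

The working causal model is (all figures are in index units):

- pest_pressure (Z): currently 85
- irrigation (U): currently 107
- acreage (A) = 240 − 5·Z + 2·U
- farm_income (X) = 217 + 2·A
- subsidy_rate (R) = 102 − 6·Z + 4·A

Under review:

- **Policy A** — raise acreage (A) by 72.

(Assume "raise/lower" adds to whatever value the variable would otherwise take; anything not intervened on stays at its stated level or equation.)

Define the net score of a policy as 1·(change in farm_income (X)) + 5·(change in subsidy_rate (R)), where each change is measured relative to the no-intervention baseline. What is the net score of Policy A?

1584

Baseline:
  Z = 85
  U = 107
  A = 240 − 5·85 + 2·107 = 29
  X = 217 + 2·29 = 275
  R = 102 − 6·85 + 4·29 = -292
Policy A (A + 72):
  Z = 85
  U = 107
  A = 240 − 5·85 + 2·107 (+72 from intervention) = 101
  X = 217 + 2·101 = 419
  R = 102 − 6·85 + 4·101 = -4
ΔX = 419 − 275 = 144; ΔR = -4 − (-292) = 288
Score = 1·144 + 5·288 = 1584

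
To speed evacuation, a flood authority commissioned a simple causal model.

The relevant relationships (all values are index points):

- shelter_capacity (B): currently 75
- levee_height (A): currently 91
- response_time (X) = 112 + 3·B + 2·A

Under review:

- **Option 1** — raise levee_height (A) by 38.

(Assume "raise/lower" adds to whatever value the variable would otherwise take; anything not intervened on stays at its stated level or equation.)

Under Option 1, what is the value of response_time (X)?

Option 1 (A + 38):
  B = 75
  A = 91 + 38 = 129
  X = 112 + 3·75 + 2·129 = 595

595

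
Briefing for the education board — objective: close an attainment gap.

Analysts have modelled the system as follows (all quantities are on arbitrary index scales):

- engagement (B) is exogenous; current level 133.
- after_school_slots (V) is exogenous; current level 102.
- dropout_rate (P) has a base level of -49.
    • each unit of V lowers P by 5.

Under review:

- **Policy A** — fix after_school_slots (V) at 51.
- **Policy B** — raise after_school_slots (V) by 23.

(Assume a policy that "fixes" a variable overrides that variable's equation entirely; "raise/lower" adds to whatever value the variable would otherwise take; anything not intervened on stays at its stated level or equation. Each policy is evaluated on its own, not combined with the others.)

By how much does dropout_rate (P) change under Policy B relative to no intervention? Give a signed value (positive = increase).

Baseline:
  V = 102
  P = -49 − 5·102 = -559
Policy B (V + 23):
  V = 102 + 23 = 125
  P = -49 − 5·125 = -674
Change in P: -674 − (-559) = -115

-115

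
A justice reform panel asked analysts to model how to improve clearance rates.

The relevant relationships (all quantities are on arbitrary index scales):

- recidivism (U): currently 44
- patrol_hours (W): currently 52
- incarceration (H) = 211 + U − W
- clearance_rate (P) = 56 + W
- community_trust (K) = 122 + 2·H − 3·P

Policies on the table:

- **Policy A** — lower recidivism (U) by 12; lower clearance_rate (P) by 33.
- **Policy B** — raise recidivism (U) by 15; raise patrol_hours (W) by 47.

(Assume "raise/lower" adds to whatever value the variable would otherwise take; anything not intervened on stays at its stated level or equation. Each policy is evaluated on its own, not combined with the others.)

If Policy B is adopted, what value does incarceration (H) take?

Policy B (U + 15, W + 47):
  U = 44 + 15 = 59
  W = 52 + 47 = 99
  H = 211 + 59 − 99 = 171

171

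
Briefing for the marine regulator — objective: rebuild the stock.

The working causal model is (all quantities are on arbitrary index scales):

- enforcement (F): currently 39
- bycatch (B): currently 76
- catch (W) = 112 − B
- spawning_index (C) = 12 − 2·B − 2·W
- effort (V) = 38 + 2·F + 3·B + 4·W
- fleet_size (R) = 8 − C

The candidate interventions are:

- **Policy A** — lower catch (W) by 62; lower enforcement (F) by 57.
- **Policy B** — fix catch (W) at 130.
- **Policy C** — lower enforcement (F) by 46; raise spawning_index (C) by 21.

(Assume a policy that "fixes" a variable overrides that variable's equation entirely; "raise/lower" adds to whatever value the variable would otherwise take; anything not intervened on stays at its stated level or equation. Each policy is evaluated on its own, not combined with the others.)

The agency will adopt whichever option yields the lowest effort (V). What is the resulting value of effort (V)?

126

Policy A (W − 62, F − 57):
  F = 39 − 57 = -18
  B = 76
  W = 112 − 76 (−62 from intervention) = -26
  V = 38 + 2·(-18) + 3·76 + 4·(-26) = 126
Policy B (W := 130):
  F = 39
  B = 76
  W = 130
  V = 38 + 2·39 + 3·76 + 4·130 = 864
Policy C (F − 46, C + 21):
  F = 39 − 46 = -7
  B = 76
  W = 112 − 76 = 36
  V = 38 + 2·(-7) + 3·76 + 4·36 = 396
Comparing — Policy A: V=126, Policy B: V=864, Policy C: V=396. Lowest is 126 (Policy A).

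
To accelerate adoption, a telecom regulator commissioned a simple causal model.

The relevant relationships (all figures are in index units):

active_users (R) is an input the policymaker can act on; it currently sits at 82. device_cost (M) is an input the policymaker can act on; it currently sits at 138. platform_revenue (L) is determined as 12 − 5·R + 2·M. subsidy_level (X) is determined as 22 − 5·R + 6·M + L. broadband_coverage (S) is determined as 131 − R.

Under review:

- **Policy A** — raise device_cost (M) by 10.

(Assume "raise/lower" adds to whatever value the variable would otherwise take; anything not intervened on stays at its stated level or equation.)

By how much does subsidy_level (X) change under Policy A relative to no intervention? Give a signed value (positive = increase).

Baseline:
  R = 82
  M = 138
  L = 12 − 5·82 + 2·138 = -122
  X = 22 − 5·82 + 6·138 + (-122) = 318
Policy A (M + 10):
  R = 82
  M = 138 + 10 = 148
  L = 12 − 5·82 + 2·148 = -102
  X = 22 − 5·82 + 6·148 + (-102) = 398
Change in X: 398 − 318 = 80

80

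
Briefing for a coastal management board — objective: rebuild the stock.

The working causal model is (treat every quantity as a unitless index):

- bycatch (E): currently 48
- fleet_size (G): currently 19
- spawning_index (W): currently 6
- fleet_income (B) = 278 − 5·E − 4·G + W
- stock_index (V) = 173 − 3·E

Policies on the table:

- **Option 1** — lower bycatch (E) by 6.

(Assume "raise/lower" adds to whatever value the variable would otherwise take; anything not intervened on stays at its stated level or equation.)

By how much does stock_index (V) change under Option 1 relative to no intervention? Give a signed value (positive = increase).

Baseline:
  E = 48
  V = 173 − 3·48 = 29
Option 1 (E − 6):
  E = 48 − 6 = 42
  V = 173 − 3·42 = 47
Change in V: 47 − 29 = 18

18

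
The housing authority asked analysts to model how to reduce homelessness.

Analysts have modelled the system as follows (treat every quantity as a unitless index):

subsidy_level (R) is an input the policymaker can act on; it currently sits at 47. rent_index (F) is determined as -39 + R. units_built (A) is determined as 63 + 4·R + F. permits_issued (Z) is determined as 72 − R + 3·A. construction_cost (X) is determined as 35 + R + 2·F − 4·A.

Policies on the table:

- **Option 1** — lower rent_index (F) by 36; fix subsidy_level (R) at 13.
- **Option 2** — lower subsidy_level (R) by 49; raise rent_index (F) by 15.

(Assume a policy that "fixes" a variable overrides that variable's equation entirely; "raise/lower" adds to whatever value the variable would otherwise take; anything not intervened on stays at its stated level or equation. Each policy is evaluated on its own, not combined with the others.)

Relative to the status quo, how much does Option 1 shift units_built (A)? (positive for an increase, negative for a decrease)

-206

Baseline:
  R = 47
  F = -39 + 47 = 8
  A = 63 + 4·47 + 8 = 259
Option 1 (F − 36, R := 13):
  R = 13
  F = -39 + 13 (−36 from intervention) = -62
  A = 63 + 4·13 + (-62) = 53
Change in A: 53 − 259 = -206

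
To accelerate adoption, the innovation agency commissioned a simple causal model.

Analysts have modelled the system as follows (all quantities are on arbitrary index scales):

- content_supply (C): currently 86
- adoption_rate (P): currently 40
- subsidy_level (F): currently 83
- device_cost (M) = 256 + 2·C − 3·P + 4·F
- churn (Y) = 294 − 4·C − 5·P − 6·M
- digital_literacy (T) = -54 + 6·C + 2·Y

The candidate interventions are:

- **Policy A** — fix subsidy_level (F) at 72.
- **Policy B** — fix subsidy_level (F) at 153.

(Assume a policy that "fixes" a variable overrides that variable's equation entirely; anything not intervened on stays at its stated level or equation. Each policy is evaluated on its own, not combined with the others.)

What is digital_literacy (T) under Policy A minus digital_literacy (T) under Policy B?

3888

Policy A (F := 72):
  C = 86
  P = 40
  F = 72
  M = 256 + 2·86 − 3·40 + 4·72 = 596
  Y = 294 − 4·86 − 5·40 − 6·596 = -3826
  T = -54 + 6·86 + 2·(-3826) = -7190
Policy B (F := 153):
  C = 86
  P = 40
  F = 153
  M = 256 + 2·86 − 3·40 + 4·153 = 920
  Y = 294 − 4·86 − 5·40 − 6·920 = -5770
  T = -54 + 6·86 + 2·(-5770) = -11078
T: -7190 − (-11078) = 3888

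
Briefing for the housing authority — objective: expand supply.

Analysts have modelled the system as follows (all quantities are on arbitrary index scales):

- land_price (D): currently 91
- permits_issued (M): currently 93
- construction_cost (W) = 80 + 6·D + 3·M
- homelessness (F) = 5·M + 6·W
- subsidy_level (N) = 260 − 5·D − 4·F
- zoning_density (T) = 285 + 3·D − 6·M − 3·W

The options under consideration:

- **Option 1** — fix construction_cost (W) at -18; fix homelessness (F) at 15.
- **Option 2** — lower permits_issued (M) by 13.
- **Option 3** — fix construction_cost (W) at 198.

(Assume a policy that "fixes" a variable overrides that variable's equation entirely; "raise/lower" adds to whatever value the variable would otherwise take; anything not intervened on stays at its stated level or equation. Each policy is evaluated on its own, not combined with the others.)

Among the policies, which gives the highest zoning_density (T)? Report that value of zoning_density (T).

Option 1 (W := -18, F := 15):
  D = 91
  M = 93
  W = -18
  T = 285 + 3·91 − 6·93 − 3·(-18) = 54
Option 2 (M − 13):
  D = 91
  M = 93 − 13 = 80
  W = 80 + 6·91 + 3·80 = 866
  T = 285 + 3·91 − 6·80 − 3·866 = -2520
Option 3 (W := 198):
  D = 91
  M = 93
  W = 198
  T = 285 + 3·91 − 6·93 − 3·198 = -594
Comparing — Option 1: T=54, Option 2: T=-2520, Option 3: T=-594. Highest is 54 (Option 1).

54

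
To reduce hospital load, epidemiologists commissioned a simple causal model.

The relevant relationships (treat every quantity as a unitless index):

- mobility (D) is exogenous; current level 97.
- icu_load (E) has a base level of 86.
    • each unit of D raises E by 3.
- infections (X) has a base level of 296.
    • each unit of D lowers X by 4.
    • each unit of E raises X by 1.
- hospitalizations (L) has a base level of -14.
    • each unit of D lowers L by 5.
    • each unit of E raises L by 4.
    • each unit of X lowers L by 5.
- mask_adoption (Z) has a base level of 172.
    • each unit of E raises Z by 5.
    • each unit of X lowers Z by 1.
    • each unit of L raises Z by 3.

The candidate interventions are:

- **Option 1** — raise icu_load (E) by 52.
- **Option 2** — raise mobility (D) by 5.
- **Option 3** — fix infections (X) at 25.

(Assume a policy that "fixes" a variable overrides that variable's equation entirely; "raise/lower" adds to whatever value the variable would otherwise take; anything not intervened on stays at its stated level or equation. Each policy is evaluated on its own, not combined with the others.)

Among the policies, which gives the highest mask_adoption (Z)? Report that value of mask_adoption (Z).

4684

Option 1 (E + 52):
  D = 97
  E = 86 + 3·97 (+52 from intervention) = 429
  X = 296 − 4·97 + 429 = 337
  L = -14 − 5·97 + 4·429 − 5·337 = -468
  Z = 172 + 5·429 − 337 + 3·(-468) = 576
Option 2 (D + 5):
  D = 97 + 5 = 102
  E = 86 + 3·102 = 392
  X = 296 − 4·102 + 392 = 280
  L = -14 − 5·102 + 4·392 − 5·280 = -356
  Z = 172 + 5·392 − 280 + 3·(-356) = 784
Option 3 (X := 25):
  D = 97
  E = 86 + 3·97 = 377
  X = 25
  L = -14 − 5·97 + 4·377 − 5·25 = 884
  Z = 172 + 5·377 − 25 + 3·884 = 4684
Comparing — Option 1: Z=576, Option 2: Z=784, Option 3: Z=4684. Highest is 4684 (Option 3).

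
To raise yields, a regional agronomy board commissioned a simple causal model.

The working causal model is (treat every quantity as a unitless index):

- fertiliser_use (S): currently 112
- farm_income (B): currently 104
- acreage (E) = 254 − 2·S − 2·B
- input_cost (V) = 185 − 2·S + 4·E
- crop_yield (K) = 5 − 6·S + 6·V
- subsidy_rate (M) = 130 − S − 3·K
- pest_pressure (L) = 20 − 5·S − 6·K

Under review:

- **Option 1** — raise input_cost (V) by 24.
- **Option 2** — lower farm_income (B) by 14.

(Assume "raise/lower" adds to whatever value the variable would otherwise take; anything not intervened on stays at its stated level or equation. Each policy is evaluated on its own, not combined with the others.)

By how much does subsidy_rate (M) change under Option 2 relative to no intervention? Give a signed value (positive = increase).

-2016

Baseline:
  S = 112
  B = 104
  E = 254 − 2·112 − 2·104 = -178
  V = 185 − 2·112 + 4·(-178) = -751
  K = 5 − 6·112 + 6·(-751) = -5173
  M = 130 − 112 − 3·(-5173) = 15537
Option 2 (B − 14):
  S = 112
  B = 104 − 14 = 90
  E = 254 − 2·112 − 2·90 = -150
  V = 185 − 2·112 + 4·(-150) = -639
  K = 5 − 6·112 + 6·(-639) = -4501
  M = 130 − 112 − 3·(-4501) = 13521
Change in M: 13521 − 15537 = -2016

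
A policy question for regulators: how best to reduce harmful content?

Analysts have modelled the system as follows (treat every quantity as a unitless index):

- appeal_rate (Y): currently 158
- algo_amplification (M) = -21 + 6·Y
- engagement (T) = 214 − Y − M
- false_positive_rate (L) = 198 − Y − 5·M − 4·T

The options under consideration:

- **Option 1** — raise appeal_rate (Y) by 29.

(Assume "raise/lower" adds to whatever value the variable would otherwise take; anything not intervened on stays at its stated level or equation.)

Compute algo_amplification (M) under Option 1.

1101

Option 1 (Y + 29):
  Y = 158 + 29 = 187
  M = -21 + 6·187 = 1101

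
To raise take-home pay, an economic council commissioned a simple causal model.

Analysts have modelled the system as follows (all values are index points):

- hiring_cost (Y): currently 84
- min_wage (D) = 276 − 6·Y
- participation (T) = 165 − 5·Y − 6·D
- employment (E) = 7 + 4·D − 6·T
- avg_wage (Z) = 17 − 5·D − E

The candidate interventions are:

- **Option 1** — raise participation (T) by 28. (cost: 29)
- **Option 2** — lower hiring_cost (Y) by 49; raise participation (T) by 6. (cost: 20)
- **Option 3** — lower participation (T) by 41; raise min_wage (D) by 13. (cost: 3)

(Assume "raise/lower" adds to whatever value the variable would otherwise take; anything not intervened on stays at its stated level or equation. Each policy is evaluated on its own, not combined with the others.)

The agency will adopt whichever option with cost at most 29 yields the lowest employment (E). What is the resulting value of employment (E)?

-7751

Option 1 (T + 28):
  Y = 84
  D = 276 − 6·84 = -228
  T = 165 − 5·84 − 6·(-228) (+28 from intervention) = 1141
  E = 7 + 4·(-228) − 6·1141 = -7751
Option 2 (Y − 49, T + 6):
  Y = 84 − 49 = 35
  D = 276 − 6·35 = 66
  T = 165 − 5·35 − 6·66 (+6 from intervention) = -400
  E = 7 + 4·66 − 6·(-400) = 2671
Option 3 (T − 41, D + 13):
  Y = 84
  D = 276 − 6·84 (+13 from intervention) = -215
  T = 165 − 5·84 − 6·(-215) (−41 from intervention) = 994
  E = 7 + 4·(-215) − 6·994 = -6817
Comparing — Option 1: E=-7751, Option 2: E=2671, Option 3: E=-6817. Lowest is -7751 (Option 1).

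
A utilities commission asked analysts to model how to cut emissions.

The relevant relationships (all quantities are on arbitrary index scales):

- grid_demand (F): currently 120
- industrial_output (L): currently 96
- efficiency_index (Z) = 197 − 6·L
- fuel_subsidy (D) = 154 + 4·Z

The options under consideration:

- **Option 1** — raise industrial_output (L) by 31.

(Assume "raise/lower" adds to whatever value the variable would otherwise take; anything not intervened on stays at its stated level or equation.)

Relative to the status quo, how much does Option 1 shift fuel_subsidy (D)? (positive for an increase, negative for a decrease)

Baseline:
  L = 96
  Z = 197 − 6·96 = -379
  D = 154 + 4·(-379) = -1362
Option 1 (L + 31):
  L = 96 + 31 = 127
  Z = 197 − 6·127 = -565
  D = 154 + 4·(-565) = -2106
Change in D: -2106 − (-1362) = -744

-744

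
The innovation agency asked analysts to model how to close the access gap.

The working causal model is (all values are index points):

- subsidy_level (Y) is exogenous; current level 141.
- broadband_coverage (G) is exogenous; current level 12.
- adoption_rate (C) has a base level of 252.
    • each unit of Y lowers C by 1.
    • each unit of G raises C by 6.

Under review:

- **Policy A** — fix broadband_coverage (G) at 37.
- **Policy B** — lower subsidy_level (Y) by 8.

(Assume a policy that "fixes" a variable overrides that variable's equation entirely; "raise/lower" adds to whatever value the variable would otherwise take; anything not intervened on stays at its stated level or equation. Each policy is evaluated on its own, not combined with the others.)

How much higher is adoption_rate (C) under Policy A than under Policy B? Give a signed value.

142

Policy A (G := 37):
  Y = 141
  G = 37
  C = 252 − 141 + 6·37 = 333
Policy B (Y − 8):
  Y = 141 − 8 = 133
  G = 12
  C = 252 − 133 + 6·12 = 191
C: 333 − 191 = 142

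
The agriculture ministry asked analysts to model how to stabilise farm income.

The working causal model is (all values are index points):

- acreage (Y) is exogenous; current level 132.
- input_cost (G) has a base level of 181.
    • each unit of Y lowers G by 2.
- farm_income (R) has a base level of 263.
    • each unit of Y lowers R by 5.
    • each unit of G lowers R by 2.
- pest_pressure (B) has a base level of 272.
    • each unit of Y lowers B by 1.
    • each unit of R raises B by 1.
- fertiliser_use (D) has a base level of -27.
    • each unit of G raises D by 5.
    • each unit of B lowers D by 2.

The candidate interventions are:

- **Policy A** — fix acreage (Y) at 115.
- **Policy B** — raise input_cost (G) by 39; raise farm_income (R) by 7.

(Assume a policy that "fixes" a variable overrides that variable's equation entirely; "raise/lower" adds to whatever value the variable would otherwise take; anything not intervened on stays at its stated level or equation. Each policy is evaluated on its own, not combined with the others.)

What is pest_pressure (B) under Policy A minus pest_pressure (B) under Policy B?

Policy A (Y := 115):
  Y = 115
  G = 181 − 2·115 = -49
  R = 263 − 5·115 − 2·(-49) = -214
  B = 272 − 115 + (-214) = -57
Policy B (G + 39, R + 7):
  Y = 132
  G = 181 − 2·132 (+39 from intervention) = -44
  R = 263 − 5·132 − 2·(-44) (+7 from intervention) = -302
  B = 272 − 132 + (-302) = -162
B: -57 − (-162) = 105

105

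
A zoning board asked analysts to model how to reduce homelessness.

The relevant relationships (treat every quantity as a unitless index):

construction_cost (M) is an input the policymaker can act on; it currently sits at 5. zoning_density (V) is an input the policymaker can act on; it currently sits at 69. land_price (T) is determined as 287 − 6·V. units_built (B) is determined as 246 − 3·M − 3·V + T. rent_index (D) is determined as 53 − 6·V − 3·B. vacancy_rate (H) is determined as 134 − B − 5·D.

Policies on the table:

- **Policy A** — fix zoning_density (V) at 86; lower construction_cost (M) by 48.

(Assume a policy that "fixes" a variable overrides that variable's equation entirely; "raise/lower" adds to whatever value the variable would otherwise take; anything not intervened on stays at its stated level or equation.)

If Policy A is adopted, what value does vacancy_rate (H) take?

Policy A (V := 86, M − 48):
  M = 5 − 48 = -43
  V = 86
  T = 287 − 6·86 = -229
  B = 246 − 3·(-43) − 3·86 + (-229) = -112
  D = 53 − 6·86 − 3·(-112) = -127
  H = 134 − (-112) − 5·(-127) = 881

881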